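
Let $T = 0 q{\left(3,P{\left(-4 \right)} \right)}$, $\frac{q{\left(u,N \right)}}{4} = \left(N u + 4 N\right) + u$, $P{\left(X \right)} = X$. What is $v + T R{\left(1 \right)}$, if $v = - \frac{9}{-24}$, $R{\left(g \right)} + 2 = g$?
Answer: $\frac{3}{8} \approx 0.375$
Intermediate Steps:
$R{\left(g \right)} = -2 + g$
$v = \frac{3}{8}$ ($v = \left(-9\right) \left(- \frac{1}{24}\right) = \frac{3}{8} \approx 0.375$)
$q{\left(u,N \right)} = 4 u + 16 N + 4 N u$ ($q{\left(u,N \right)} = 4 \left(\left(N u + 4 N\right) + u\right) = 4 \left(\left(4 N + N u\right) + u\right) = 4 \left(u + 4 N + N u\right) = 4 u + 16 N + 4 N u$)
$T = 0$ ($T = 0 \left(4 \cdot 3 + 16 \left(-4\right) + 4 \left(-4\right) 3\right) = 0 \left(12 - 64 - 48\right) = 0 \left(-100\right) = 0$)
$v + T R{\left(1 \right)} = \frac{3}{8} + 0 \left(-2 + 1\right) = \frac{3}{8} + 0 \left(-1\right) = \frac{3}{8} + 0 = \frac{3}{8}$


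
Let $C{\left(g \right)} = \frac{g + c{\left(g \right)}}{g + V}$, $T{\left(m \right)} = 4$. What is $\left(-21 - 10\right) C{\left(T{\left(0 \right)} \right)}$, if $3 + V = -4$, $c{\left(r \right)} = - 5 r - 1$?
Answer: $- \frac{527}{3} \approx -175.67$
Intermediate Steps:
$c{\left(r \right)} = -1 - 5 r$
$V = -7$ ($V = -3 - 4 = -7$)
$C{\left(g \right)} = \frac{-1 - 4 g}{-7 + g}$ ($C{\left(g \right)} = \frac{g - \left(1 + 5 g\right)}{g - 7} = \frac{-1 - 4 g}{-7 + g}$)
$\left(-21 - 10\right) C{\left(T{\left(0 \right)} \right)} = \left(-21 - 10\right) \frac{-1 - 16}{-7 + 4} = - 31 \frac{-1 - 16}{-3} = - 31 \left(\left(- \frac{1}{3}\right) \left(-17\right)\right) = \left(-31\right) \frac{17}{3} = - \frac{527}{3}$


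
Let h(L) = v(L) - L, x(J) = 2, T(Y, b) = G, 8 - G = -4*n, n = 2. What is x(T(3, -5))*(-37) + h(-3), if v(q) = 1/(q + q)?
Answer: -427/6 ≈ -71.167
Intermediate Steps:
G = 16 (G = 8 - (-4)*2 = 8 - 1*(-8) = 8 + 8 = 16)
T(Y, b) = 16
v(q) = 1/(2*q)
h(L) = 1/(2*L) - L
x(T(3, -5))*(-37) + h(-3) = 2*(-37) + ((1/2)/(-3) - 1*(-3)) = -74 + ((1/2)*(-1/3) + 3) = -74 + (-1/6 + 3) = -74 + 17/6 = -427/6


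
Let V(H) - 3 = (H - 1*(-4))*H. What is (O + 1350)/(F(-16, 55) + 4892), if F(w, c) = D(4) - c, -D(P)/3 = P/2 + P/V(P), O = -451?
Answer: 31465/169073 ≈ 0.18610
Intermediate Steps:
V(H) = 3 + H*(4 + H) (V(H) = 3 + (H - 1*(-4))*H = 3 + (H + 4)*H = 3 + (4 + H)*H = 3 + H*(4 + H))
D(P) = -3*P/2 - 3*P/(3 + P² + 4*P) (D(P) = -3*(P/2 + P/(3 + P² + 4*P)) = -3*P/2 - 3*P/(3 + P² + 4*P))
F(w, c) = -222/35 - c (F(w, c) = (3/2)*4*(-5 - 1*4² - 4*4)/(3 + 4² + 4*4) - c = (3/2)*4*(-5 - 1*16 - 16)/(3 + 16 + 16) - c = (3/2)*4*(-5 - 16 - 16)/35 - c = (3/2)*4*(1/35)*(-37) - c = -222/35 - c)
(O + 1350)/(F(-16, 55) + 4892) = (-451 + 1350)/((-222/35 - 1*55) + 4892) = 899/((-222/35 - 55) + 4892) = 899/(-2147/35 + 4892) = 899/(169073/35) = 899*(35/169073) = 31465/169073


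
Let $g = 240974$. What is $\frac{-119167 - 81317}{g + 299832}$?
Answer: $- \frac{100242}{270403} \approx -0.37071$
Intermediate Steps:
$\frac{-119167 - 81317}{g + 299832} = \frac{-119167 - 81317}{240974 + 299832} = - \frac{200484}{540806} = \left(-200484\right) \frac{1}{540806} = - \frac{100242}{270403}$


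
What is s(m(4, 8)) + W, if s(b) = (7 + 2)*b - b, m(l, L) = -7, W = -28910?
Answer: -28966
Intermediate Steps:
s(b) = 8*b (s(b) = 9*b - b = 8*b)
s(m(4, 8)) + W = 8*(-7) - 28910 = -56 - 28910 = -28966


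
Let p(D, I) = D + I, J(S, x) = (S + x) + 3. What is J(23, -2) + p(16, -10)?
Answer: 30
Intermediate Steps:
J(S, x) = 3 + S + x
J(23, -2) + p(16, -10) = (3 + 23 - 2) + (16 - 10) = 24 + 6 = 30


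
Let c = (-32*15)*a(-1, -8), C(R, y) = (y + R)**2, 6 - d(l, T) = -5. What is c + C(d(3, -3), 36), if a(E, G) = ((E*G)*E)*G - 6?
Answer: -25631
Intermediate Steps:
a(E, G) = -6 + E**2*G**2 (a(E, G) = (G*E**2)*G - 6 = E**2*G**2 - 6 = -6 + E**2*G**2)
d(l, T) = 11 (d(l, T) = 6 - 1*(-5) = 6 + 5 = 11)
C(R, y) = (R + y)**2
c = -27840 (c = (-32*15)*(-6 + (-1)**2*(-8)**2) = -480*(-6 + 1*64) = -480*(-6 + 64) = -480*58 = -27840)
c + C(d(3, -3), 36) = -27840 + (11 + 36)**2 = -27840 + 47**2 = -27840 + 2209 = -25631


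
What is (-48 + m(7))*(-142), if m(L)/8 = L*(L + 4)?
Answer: -80656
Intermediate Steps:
m(L) = 8*L*(4 + L) (m(L) = 8*(L*(L + 4)) = 8*(L*(4 + L)) = 8*L*(4 + L))
(-48 + m(7))*(-142) = (-48 + 8*7*(4 + 7))*(-142) = (-48 + 8*7*11)*(-142) = (-48 + 616)*(-142) = 568*(-142) = -80656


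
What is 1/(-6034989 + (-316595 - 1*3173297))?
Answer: -1/9524881 ≈ -1.0499e-7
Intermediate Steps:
1/(-6034989 + (-316595 - 1*3173297)) = 1/(-6034989 + (-316595 - 3173297)) = 1/(-6034989 - 3489892) = 1/(-9524881) = -1/9524881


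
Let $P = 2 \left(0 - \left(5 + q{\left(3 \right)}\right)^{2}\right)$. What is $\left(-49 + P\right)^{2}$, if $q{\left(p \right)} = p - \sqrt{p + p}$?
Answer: $41865 - 12096 \sqrt{6} \approx 12236.0$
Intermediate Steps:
$q{\left(p \right)} = p - \sqrt{2} \sqrt{p}$ ($q{\left(p \right)} = p - \sqrt{2 p} = p - \sqrt{2} \sqrt{p}$)
$P = - 2 \left(8 - \sqrt{6}\right)^{2}$ ($P = 2 \left(0 - \left(5 + \left(3 - \sqrt{2} \sqrt{3}\right)\right)^{2}\right) = 2 \left(0 - \left(5 + \left(3 - \sqrt{6}\right)\right)^{2}\right) = 2 \left(0 - \left(8 - \sqrt{6}\right)^{2}\right) = 2 \left(- \left(8 - \sqrt{6}\right)^{2}\right) = - 2 \left(8 - \sqrt{6}\right)^{2} \approx -61.616$)
$\left(-49 + P\right)^{2} = \left(-49 - \left(140 - 32 \sqrt{6}\right)\right)^{2} = \left(-189 + 32 \sqrt{6}\right)^{2}$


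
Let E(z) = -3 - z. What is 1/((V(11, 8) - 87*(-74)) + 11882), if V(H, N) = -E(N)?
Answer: 1/18331 ≈ 5.4552e-5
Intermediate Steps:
V(H, N) = 3 + N (V(H, N) = -(-3 - N) = 3 + N)
1/((V(11, 8) - 87*(-74)) + 11882) = 1/(((3 + 8) - 87*(-74)) + 11882) = 1/((11 + 6438) + 11882) = 1/(6449 + 11882) = 1/18331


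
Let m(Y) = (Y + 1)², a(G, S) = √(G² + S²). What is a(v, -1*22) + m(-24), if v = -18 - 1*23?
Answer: 529 + √2165 ≈ 575.53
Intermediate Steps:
v = -41 (v = -18 - 23 = -41)
m(Y) = (1 + Y)²
a(v, -1*22) + m(-24) = √((-41)² + (-1*22)²) + (1 - 24)² = √(1681 + (-22)²) + (-23)² = √(1681 + 484) + 529 = √2165 + 529 = 529 + √2165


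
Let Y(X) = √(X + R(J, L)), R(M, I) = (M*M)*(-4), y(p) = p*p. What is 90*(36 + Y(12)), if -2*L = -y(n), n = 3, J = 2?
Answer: 3240 + 180*I ≈ 3240.0 + 180.0*I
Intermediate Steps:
y(p) = p²
L = 9/2 (L = -(-1)*3²/2 = -(-1)*9/2 = -½*(-9) = 9/2 ≈ 4.5000)
R(M, I) = -4*M² (R(M, I) = M²*(-4) = -4*M²)
Y(X) = √(-16 + X) (Y(X) = √(X - 4*2²) = √(X - 4*4) = √(X - 16) = √(-16 + X))
90*(36 + Y(12)) = 90*(36 + √(-16 + 12)) = 90*(36 + √(-4)) = 90*(36 + 2*I) = 3240 + 180*I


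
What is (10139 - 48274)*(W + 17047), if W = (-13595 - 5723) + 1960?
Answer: 11859985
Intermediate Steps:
W = -17358 (W = -19318 + 1960 = -17358)
(10139 - 48274)*(W + 17047) = (10139 - 48274)*(-17358 + 17047) = -38135*(-311) = 11859985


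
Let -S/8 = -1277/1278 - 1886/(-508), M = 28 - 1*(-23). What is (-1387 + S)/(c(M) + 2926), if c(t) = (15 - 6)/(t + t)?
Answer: -3886907302/8073668511 ≈ -0.48143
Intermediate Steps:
M = 51 (M = 28 + 23 = 51)
c(t) = 9/(2*t) (c(t) = 9/((2*t)) = 9*(1/(2*t)) = 9/(2*t))
S = -1761592/81153 (S = -8*(-1277/1278 - 1886/(-508)) = -8*(-1277*1/1278 - 1886*(-1/508)) = -8*(-1277/1278 + 943/254) = -8*220199/81153 = -1761592/81153 ≈ -21.707)
(-1387 + S)/(c(M) + 2926) = (-1387 - 1761592/81153)/((9/2)/51 + 2926) = -114320803/(81153*((9/2)*(1/51) + 2926)) = -114320803/(81153*(3/34 + 2926)) = -114320803/(81153*99487/34) = -114320803/81153*34/99487 = -3886907302/8073668511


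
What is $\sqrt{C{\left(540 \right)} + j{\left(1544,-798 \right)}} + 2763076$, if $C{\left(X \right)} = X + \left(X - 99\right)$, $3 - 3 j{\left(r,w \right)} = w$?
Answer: $2763076 + 4 \sqrt{78} \approx 2.7631 \cdot 10^{6}$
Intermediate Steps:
$j{\left(r,w \right)} = 1 - \frac{w}{3}$
$C{\left(X \right)} = -99 + 2 X$ ($C{\left(X \right)} = X + \left(-99 + X\right) = -99 + 2 X$)
$\sqrt{C{\left(540 \right)} + j{\left(1544,-798 \right)}} + 2763076 = \sqrt{\left(-99 + 2 \cdot 540\right) + \left(1 - -266\right)} + 2763076 = \sqrt{\left(-99 + 1080\right) + \left(1 + 266\right)} + 2763076 = \sqrt{981 + 267} + 2763076 = \sqrt{1248} + 2763076 = 4 \sqrt{78} + 2763076 = 2763076 + 4 \sqrt{78}$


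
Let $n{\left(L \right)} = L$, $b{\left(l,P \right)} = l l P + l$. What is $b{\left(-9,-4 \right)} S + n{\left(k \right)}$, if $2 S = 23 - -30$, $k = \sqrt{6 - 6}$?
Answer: $- \frac{17649}{2} \approx -8824.5$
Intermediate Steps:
$b{\left(l,P \right)} = l + P l^{2}$ ($b{\left(l,P \right)} = l^{2} P + l = P l^{2} + l = l + P l^{2}$)
$k = 0$ ($k = \sqrt{0} = 0$)
$S = \frac{53}{2}$ ($S = \frac{23 - -30}{2} = \frac{23 + 30}{2} = \frac{1}{2} \cdot 53 = \frac{53}{2} \approx 26.5$)
$b{\left(-9,-4 \right)} S + n{\left(k \right)} = - 9 \left(1 - -36\right) \frac{53}{2} + 0 = - 9 \left(1 + 36\right) \frac{53}{2} + 0 = \left(-9\right) 37 \cdot \frac{53}{2} + 0 = \left(-333\right) \frac{53}{2} + 0 = - \frac{17649}{2} + 0 = - \frac{17649}{2}$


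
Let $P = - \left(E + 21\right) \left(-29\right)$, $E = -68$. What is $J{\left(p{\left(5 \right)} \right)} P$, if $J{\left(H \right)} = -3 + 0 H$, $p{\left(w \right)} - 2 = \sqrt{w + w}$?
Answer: $4089$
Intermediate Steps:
$p{\left(w \right)} = 2 + \sqrt{2} \sqrt{w}$ ($p{\left(w \right)} = 2 + \sqrt{w + w} = 2 + \sqrt{2 w} = 2 + \sqrt{2} \sqrt{w}$)
$J{\left(H \right)} = -3$ ($J{\left(H \right)} = -3 + 0 = -3$)
$P = -1363$ ($P = - \left(-68 + 21\right) \left(-29\right) = - \left(-47\right) \left(-29\right) = \left(-1\right) 1363 = -1363$)
$J{\left(p{\left(5 \right)} \right)} P = \left(-3\right) \left(-1363\right) = 4089$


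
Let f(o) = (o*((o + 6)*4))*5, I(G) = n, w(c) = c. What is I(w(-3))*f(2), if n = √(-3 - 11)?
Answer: 320*I*√14 ≈ 1197.3*I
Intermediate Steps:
n = I*√14 (n = √(-14) = I*√14 ≈ 3.7417*I)
I(G) = I*√14
f(o) = 5*o*(24 + 4*o) (f(o) = (o*((6 + o)*4))*5 = (o*(24 + 4*o))*5 = 5*o*(24 + 4*o))
I(w(-3))*f(2) = (I*√14)*(20*2*(6 + 2)) = (I*√14)*(20*2*8) = (I*√14)*320 = 320*I*√14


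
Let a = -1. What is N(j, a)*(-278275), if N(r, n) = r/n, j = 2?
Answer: 556550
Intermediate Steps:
N(j, a)*(-278275) = (2/(-1))*(-278275) = (2*(-1))*(-278275) = -2*(-278275) = 556550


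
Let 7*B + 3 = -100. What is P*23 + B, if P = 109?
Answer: 17446/7 ≈ 2492.3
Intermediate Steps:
B = -103/7 (B = -3/7 + (⅐)*(-100) = -3/7 - 100/7 = -103/7 ≈ -14.714)
P*23 + B = 109*23 - 103/7 = 2507 - 103/7 = 17446/7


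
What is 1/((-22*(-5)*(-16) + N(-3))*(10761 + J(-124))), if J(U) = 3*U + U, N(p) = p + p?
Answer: -1/18127990 ≈ -5.5163e-8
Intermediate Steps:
N(p) = 2*p
J(U) = 4*U
1/((-22*(-5)*(-16) + N(-3))*(10761 + J(-124))) = 1/((-22*(-5)*(-16) + 2*(-3))*(10761 + 4*(-124))) = 1/((110*(-16) - 6)*(10761 - 496)) = 1/((-1760 - 6)*10265) = 1/(-1766*10265) = 1/(-18127990) = -1/18127990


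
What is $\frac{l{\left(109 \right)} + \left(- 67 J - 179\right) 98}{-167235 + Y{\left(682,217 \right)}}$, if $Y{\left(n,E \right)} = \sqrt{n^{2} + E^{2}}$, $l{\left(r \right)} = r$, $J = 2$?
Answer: $\frac{5111537775}{27967033012} + \frac{947515 \sqrt{533}}{27967033012} \approx 0.18355$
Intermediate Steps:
$Y{\left(n,E \right)} = \sqrt{E^{2} + n^{2}}$
$\frac{l{\left(109 \right)} + \left(- 67 J - 179\right) 98}{-167235 + Y{\left(682,217 \right)}} = \frac{109 + \left(\left(-67\right) 2 - 179\right) 98}{-167235 + \sqrt{217^{2} + 682^{2}}} = \frac{109 + \left(-134 - 179\right) 98}{-167235 + \sqrt{47089 + 465124}} = \frac{109 - 30674}{-167235 + \sqrt{512213}} = \frac{109 - 30674}{-167235 + 31 \sqrt{533}} = - \frac{30565}{-167235 + 31 \sqrt{533}}$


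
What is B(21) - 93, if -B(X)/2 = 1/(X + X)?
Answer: -1954/21 ≈ -93.048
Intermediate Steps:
B(X) = -1/X (B(X) = -2/(X + X) = -2*1/(2*X) = -1/X)
B(21) - 93 = -1/21 - 93 = -1954/21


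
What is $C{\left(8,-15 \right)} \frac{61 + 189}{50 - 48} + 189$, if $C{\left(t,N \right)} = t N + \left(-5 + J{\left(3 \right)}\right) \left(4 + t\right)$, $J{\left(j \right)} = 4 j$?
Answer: $-4311$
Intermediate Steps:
$C{\left(t,N \right)} = 28 + 7 t + N t$ ($C{\left(t,N \right)} = t N + \left(-5 + 4 \cdot 3\right) \left(4 + t\right) = N t + \left(-5 + 12\right) \left(4 + t\right) = N t + 7 \left(4 + t\right) = N t + \left(28 + 7 t\right) = 28 + 7 t + N t$)
$C{\left(8,-15 \right)} \frac{61 + 189}{50 - 48} + 189 = \left(28 + 7 \cdot 8 - 120\right) \frac{61 + 189}{50 - 48} + 189 = \left(28 + 56 - 120\right) \frac{250}{2} + 189 = - 36 \cdot 250 \cdot \frac{1}{2} + 189 = \left(-36\right) 125 + 189 = -4500 + 189 = -4311$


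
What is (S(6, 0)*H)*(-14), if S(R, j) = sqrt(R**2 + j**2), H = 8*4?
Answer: -2688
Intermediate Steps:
H = 32
(S(6, 0)*H)*(-14) = (sqrt(6**2 + 0**2)*32)*(-14) = (sqrt(36 + 0)*32)*(-14) = (sqrt(36)*32)*(-14) = (6*32)*(-14) = 192*(-14) = -2688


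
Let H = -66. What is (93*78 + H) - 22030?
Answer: -14842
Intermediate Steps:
(93*78 + H) - 22030 = (93*78 - 66) - 22030 = (7254 - 66) - 22030 = 7188 - 22030 = -14842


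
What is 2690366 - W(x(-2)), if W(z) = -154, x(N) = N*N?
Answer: 2690520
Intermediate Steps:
x(N) = N²
2690366 - W(x(-2)) = 2690366 - 1*(-154) = 2690366 + 154 = 2690520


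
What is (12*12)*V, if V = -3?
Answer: -432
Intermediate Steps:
(12*12)*V = (12*12)*(-3) = 144*(-3) = -432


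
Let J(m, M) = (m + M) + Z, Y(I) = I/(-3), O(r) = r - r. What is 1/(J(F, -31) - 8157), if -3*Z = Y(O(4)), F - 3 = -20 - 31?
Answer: -1/8236 ≈ -0.00012142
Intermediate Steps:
O(r) = 0
F = -48 (F = 3 + (-20 - 31) = 3 - 51 = -48)
Y(I) = -I/3 (Y(I) = I*(-1/3) = -I/3)
Z = 0 (Z = -(-1)*0/9 = -1/3*0 = 0)
J(m, M) = M + m (J(m, M) = (m + M) + 0 = (M + m) + 0 = M + m)
1/(J(F, -31) - 8157) = 1/((-31 - 48) - 8157) = 1/(-79 - 8157) = 1/(-8236) = -1/8236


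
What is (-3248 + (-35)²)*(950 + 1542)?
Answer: -5041316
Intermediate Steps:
(-3248 + (-35)²)*(950 + 1542) = (-3248 + 1225)*2492 = -2023*2492 = -5041316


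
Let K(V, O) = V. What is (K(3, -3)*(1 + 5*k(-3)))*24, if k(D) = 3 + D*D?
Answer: 4392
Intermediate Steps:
k(D) = 3 + D²
(K(3, -3)*(1 + 5*k(-3)))*24 = (3*(1 + 5*(3 + (-3)²)))*24 = (3*(1 + 5*(3 + 9)))*24 = (3*(1 + 5*12))*24 = (3*(1 + 60))*24 = (3*61)*24 = 183*24 = 4392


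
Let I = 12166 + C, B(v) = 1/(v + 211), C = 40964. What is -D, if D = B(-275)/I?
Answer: 1/3400320 ≈ 2.9409e-7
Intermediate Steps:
B(v) = 1/(211 + v)
I = 53130 (I = 12166 + 40964 = 53130)
D = -1/3400320 (D = 1/((211 - 275)*53130) = (1/53130)/(-64) = -1/64*1/53130 = -1/3400320 ≈ -2.9409e-7)
-D = -1*(-1/3400320) = 1/3400320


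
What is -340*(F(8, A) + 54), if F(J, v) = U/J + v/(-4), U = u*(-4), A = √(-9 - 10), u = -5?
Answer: -19210 + 85*I*√19 ≈ -19210.0 + 370.51*I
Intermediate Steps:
A = I*√19 (A = √(-19) = I*√19 ≈ 4.3589*I)
U = 20 (U = -5*(-4) = 20)
F(J, v) = 20/J - v/4 (F(J, v) = 20/J + v/(-4) = 20/J + v*(-¼) = 20/J - v/4)
-340*(F(8, A) + 54) = -340*((20/8 - I*√19/4) + 54) = -340*((20*(⅛) - I*√19/4) + 54) = -340*((5/2 - I*√19/4) + 54) = -340*(113/2 - I*√19/4) = -19210 + 85*I*√19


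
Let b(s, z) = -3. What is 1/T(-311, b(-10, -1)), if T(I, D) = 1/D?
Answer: -3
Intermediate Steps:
1/T(-311, b(-10, -1)) = 1/(1/(-3)) = 1/(-⅓) = -3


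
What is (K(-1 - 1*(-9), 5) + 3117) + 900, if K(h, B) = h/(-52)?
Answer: 52219/13 ≈ 4016.8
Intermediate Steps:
K(h, B) = -h/52 (K(h, B) = h*(-1/52) = -h/52)
(K(-1 - 1*(-9), 5) + 3117) + 900 = (-(-1 - 1*(-9))/52 + 3117) + 900 = (-(-1 + 9)/52 + 3117) + 900 = (-1/52*8 + 3117) + 900 = (-2/13 + 3117) + 900 = 40519/13 + 900 = 52219/13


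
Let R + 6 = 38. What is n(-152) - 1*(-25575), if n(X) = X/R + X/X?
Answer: 102285/4 ≈ 25571.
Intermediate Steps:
R = 32 (R = -6 + 38 = 32)
n(X) = 1 + X/32 (n(X) = X/32 + X/X = X*(1/32) + 1 = X/32 + 1 = 1 + X/32)
n(-152) - 1*(-25575) = (1 + (1/32)*(-152)) - 1*(-25575) = (1 - 19/4) + 25575 = -15/4 + 25575 = 102285/4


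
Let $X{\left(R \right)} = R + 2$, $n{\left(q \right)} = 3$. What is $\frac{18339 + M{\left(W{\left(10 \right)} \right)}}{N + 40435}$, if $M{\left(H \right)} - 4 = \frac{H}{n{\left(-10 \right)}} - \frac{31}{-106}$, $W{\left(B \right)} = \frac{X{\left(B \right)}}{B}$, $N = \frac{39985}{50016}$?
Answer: $\frac{243131702256}{535945790425} \approx 0.45365$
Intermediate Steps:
$N = \frac{39985}{50016}$ ($N = 39985 \cdot \frac{1}{50016} = \frac{39985}{50016} \approx 0.79944$)
$X{\left(R \right)} = 2 + R$
$W{\left(B \right)} = \frac{2 + B}{B}$
$M{\left(H \right)} = \frac{455}{106} + \frac{H}{3}$ ($M{\left(H \right)} = 4 + \left(\frac{H}{3} - \frac{31}{-106}\right) = 4 + \left(H \frac{1}{3} - - \frac{31}{106}\right) = 4 + \left(\frac{H}{3} + \frac{31}{106}\right) = 4 + \left(\frac{31}{106} + \frac{H}{3}\right) = \frac{455}{106} + \frac{H}{3}$)
$\frac{18339 + M{\left(W{\left(10 \right)} \right)}}{N + 40435} = \frac{18339 + \left(\frac{455}{106} + \frac{\frac{1}{10} \left(2 + 10\right)}{3}\right)}{\frac{39985}{50016} + 40435} = \frac{18339 + \left(\frac{455}{106} + \frac{\frac{1}{10} \cdot 12}{3}\right)}{\frac{2022436945}{50016}} = \left(18339 + \left(\frac{455}{106} + \frac{1}{3} \cdot \frac{6}{5}\right)\right) \frac{50016}{2022436945} = \left(18339 + \left(\frac{455}{106} + \frac{2}{5}\right)\right) \frac{50016}{2022436945} = \left(18339 + \frac{2487}{530}\right) \frac{50016}{2022436945} = \frac{9722157}{530} \cdot \frac{50016}{2022436945} = \frac{243131702256}{535945790425}$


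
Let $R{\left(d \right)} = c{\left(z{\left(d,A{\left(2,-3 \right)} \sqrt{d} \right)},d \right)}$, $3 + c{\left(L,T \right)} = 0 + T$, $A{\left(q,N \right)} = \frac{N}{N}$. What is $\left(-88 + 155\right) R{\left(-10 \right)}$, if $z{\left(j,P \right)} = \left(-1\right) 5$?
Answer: $-871$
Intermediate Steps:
$A{\left(q,N \right)} = 1$
$z{\left(j,P \right)} = -5$
$c{\left(L,T \right)} = -3 + T$ ($c{\left(L,T \right)} = -3 + \left(0 + T\right) = -3 + T$)
$R{\left(d \right)} = -3 + d$
$\left(-88 + 155\right) R{\left(-10 \right)} = \left(-88 + 155\right) \left(-3 - 10\right) = 67 \left(-13\right) = -871$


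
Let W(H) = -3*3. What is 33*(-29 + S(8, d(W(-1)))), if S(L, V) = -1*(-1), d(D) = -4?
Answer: -924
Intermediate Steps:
W(H) = -9
S(L, V) = 1
33*(-29 + S(8, d(W(-1)))) = 33*(-29 + 1) = 33*(-28) = -924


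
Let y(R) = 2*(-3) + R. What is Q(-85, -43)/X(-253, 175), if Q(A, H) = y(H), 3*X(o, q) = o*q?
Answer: 21/6325 ≈ 0.0033202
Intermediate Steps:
X(o, q) = o*q/3 (X(o, q) = (o*q)/3 = o*q/3)
y(R) = -6 + R
Q(A, H) = -6 + H
Q(-85, -43)/X(-253, 175) = (-6 - 43)/(((⅓)*(-253)*175)) = -49/(-44275/3) = -49*(-3/44275) = 21/6325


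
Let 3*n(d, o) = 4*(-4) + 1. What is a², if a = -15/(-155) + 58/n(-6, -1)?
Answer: 3179089/24025 ≈ 132.32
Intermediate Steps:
n(d, o) = -5 (n(d, o) = (4*(-4) + 1)/3 = (-16 + 1)/3 = (⅓)*(-15) = -5)
a = -1783/155 (a = -15/(-155) + 58/(-5) = -15*(-1/155) + 58*(-⅕) = 3/31 - 58/5 = -1783/155 ≈ -11.503)
a² = (-1783/155)² = 3179089/24025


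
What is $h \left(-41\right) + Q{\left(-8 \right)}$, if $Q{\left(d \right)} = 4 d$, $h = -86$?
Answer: $3494$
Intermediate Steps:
$h \left(-41\right) + Q{\left(-8 \right)} = \left(-86\right) \left(-41\right) + 4 \left(-8\right) = 3526 - 32 = 3494$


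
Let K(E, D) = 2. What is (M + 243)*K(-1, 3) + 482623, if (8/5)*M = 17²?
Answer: 1933881/4 ≈ 4.8347e+5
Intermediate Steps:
M = 1445/8 (M = (5/8)*17² = (5/8)*289 = 1445/8 ≈ 180.63)
(M + 243)*K(-1, 3) + 482623 = (1445/8 + 243)*2 + 482623 = (3389/8)*2 + 482623 = 3389/4 + 482623 = 1933881/4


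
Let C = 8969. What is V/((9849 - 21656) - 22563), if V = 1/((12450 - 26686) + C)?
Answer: 1/181026790 ≈ 5.5240e-9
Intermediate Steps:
V = -1/5267 (V = 1/((12450 - 26686) + 8969) = 1/(-14236 + 8969) = 1/(-5267) = -1/5267 ≈ -0.00018986)
V/((9849 - 21656) - 22563) = -1/(5267*((9849 - 21656) - 22563)) = -1/(5267*(-11807 - 22563)) = -1/5267/(-34370) = -1/5267*(-1/34370) = 1/181026790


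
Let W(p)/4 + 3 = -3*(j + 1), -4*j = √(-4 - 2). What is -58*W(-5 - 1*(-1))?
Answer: 1392 - 174*I*√6 ≈ 1392.0 - 426.21*I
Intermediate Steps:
j = -I*√6/4 (j = -√(-4 - 2)/4 = -I*√6/4 ≈ -0.61237*I)
W(p) = -24 + 3*I*√6 (W(p) = -12 + 4*(-3*(-I*√6/4 + 1)) = -12 + 4*(-3*(1 - I*√6/4)) = -12 + 4*(-3 + 3*I*√6/4) = -12 + (-12 + 3*I*√6) = -24 + 3*I*√6)
-58*W(-5 - 1*(-1)) = -58*(-24 + 3*I*√6) = 1392 - 174*I*√6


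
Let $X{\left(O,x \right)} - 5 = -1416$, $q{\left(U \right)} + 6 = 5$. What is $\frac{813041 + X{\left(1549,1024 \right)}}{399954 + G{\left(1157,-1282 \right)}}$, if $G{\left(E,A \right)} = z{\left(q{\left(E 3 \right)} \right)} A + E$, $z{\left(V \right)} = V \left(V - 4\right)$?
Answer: $\frac{811630}{394701} \approx 2.0563$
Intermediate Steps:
$q{\left(U \right)} = -1$ ($q{\left(U \right)} = -6 + 5 = -1$)
$z{\left(V \right)} = V \left(-4 + V\right)$
$G{\left(E,A \right)} = E + 5 A$ ($G{\left(E,A \right)} = - (-4 - 1) A + E = \left(-1\right) \left(-5\right) A + E = 5 A + E = E + 5 A$)
$X{\left(O,x \right)} = -1411$ ($X{\left(O,x \right)} = 5 - 1416 = -1411$)
$\frac{813041 + X{\left(1549,1024 \right)}}{399954 + G{\left(1157,-1282 \right)}} = \frac{813041 - 1411}{399954 + \left(1157 + 5 \left(-1282\right)\right)} = \frac{811630}{399954 + \left(1157 - 6410\right)} = \frac{811630}{399954 - 5253} = \frac{811630}{394701}$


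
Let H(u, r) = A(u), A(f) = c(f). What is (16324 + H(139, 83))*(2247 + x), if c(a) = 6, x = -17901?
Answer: -255629820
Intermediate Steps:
A(f) = 6
H(u, r) = 6
(16324 + H(139, 83))*(2247 + x) = (16324 + 6)*(2247 - 17901) = 16330*(-15654) = -255629820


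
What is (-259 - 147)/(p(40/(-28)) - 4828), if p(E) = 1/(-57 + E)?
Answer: 166054/1974659 ≈ 0.084092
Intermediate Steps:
(-259 - 147)/(p(40/(-28)) - 4828) = (-259 - 147)/(1/(-57 + 40/(-28)) - 4828) = -406/(1/(-57 + 40*(-1/28)) - 4828) = -406/(1/(-57 - 10/7) - 4828) = -406/(1/(-409/7) - 4828) = -406/(-7/409 - 4828) = -406/(-1974659/409) = -406*(-409/1974659) = 166054/1974659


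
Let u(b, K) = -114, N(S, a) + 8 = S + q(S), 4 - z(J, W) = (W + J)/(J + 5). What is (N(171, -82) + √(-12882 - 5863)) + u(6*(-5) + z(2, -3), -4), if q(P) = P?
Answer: 220 + I*√18745 ≈ 220.0 + 136.91*I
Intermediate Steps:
z(J, W) = 4 - (J + W)/(5 + J) (z(J, W) = 4 - (W + J)/(J + 5) = 4 - (J + W)/(5 + J))
N(S, a) = -8 + 2*S (N(S, a) = -8 + (S + S) = -8 + 2*S)
(N(171, -82) + √(-12882 - 5863)) + u(6*(-5) + z(2, -3), -4) = ((-8 + 2*171) + √(-12882 - 5863)) - 114 = ((-8 + 342) + √(-18745)) - 114 = (334 + I*√18745) - 114 = 220 + I*√18745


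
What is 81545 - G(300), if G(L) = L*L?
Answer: -8455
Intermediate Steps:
G(L) = L**2
81545 - G(300) = 81545 - 1*300**2 = 81545 - 1*90000 = 81545 - 90000 = -8455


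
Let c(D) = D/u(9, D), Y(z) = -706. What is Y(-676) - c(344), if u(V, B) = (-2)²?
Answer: -792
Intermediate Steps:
u(V, B) = 4
c(D) = D/4
Y(-676) - c(344) = -706 - 344/4 = -706 - 1*86 = -706 - 86 = -792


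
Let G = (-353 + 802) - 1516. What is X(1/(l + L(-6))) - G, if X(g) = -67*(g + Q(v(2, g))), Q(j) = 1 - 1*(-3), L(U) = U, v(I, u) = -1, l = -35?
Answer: 32826/41 ≈ 800.63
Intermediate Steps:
Q(j) = 4 (Q(j) = 1 + 3 = 4)
X(g) = -268 - 67*g (X(g) = -67*(g + 4) = -67*(4 + g) = -268 - 67*g)
G = -1067 (G = 449 - 1516 = -1067)
X(1/(l + L(-6))) - G = (-268 - 67/(-35 - 6)) - 1*(-1067) = (-268 - 67/(-41)) + 1067 = (-268 - 67*(-1/41)) + 1067 = (-268 + 67/41) + 1067 = -10921/41 + 1067 = 32826/41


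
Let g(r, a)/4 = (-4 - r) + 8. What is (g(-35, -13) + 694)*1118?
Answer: 950300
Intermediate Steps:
g(r, a) = 16 - 4*r (g(r, a) = 4*((-4 - r) + 8) = 4*(4 - r) = 16 - 4*r)
(g(-35, -13) + 694)*1118 = ((16 - 4*(-35)) + 694)*1118 = ((16 + 140) + 694)*1118 = (156 + 694)*1118 = 850*1118 = 950300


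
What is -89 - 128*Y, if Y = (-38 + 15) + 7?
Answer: 1959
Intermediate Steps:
Y = -16 (Y = -23 + 7 = -16)
-89 - 128*Y = -89 - 128*(-16) = -89 + 2048 = 1959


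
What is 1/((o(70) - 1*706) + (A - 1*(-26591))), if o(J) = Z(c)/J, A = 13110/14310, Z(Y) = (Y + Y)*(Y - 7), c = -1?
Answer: 16695/432169186 ≈ 3.8631e-5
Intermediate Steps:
Z(Y) = 2*Y*(-7 + Y) (Z(Y) = (2*Y)*(-7 + Y) = 2*Y*(-7 + Y))
A = 437/477 (A = 13110*(1/14310) = 437/477 ≈ 0.91614)
o(J) = 16/J (o(J) = (2*(-1)*(-7 - 1))/J = (2*(-1)*(-8))/J = 16/J)
1/((o(70) - 1*706) + (A - 1*(-26591))) = 1/((16/70 - 1*706) + (437/477 - 1*(-26591))) = 1/((16*(1/70) - 706) + (437/477 + 26591)) = 1/((8/35 - 706) + 12684344/477) = 1/(-24702/35 + 12684344/477) = 1/(432169186/16695) = 16695/432169186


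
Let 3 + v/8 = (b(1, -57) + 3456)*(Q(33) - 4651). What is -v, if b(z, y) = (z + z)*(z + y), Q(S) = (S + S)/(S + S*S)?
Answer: 2115174040/17 ≈ 1.2442e+8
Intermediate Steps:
Q(S) = 2*S/(S + S²) (Q(S) = (2*S)/(S + S²) = 2*S/(S + S²))
b(z, y) = 2*z*(y + z) (b(z, y) = (2*z)*(y + z) = 2*z*(y + z))
v = -2115174040/17 (v = -24 + 8*((2*1*(-57 + 1) + 3456)*(2/(1 + 33) - 4651)) = -24 + 8*((2*1*(-56) + 3456)*(2/34 - 4651)) = -24 + 8*((-112 + 3456)*(2*(1/34) - 4651)) = -24 + 8*(3344*(1/17 - 4651)) = -24 + 8*(3344*(-79066/17)) = -24 + 8*(-264396704/17) = -24 - 2115173632/17 = -2115174040/17 ≈ -1.2442e+8)
-v = -1*(-2115174040/17) = 2115174040/17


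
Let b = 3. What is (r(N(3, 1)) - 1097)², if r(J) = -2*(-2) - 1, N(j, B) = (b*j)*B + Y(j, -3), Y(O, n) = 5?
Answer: 1196836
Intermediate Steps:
N(j, B) = 5 + 3*B*j (N(j, B) = (3*j)*B + 5 = 3*B*j + 5 = 5 + 3*B*j)
r(J) = 3 (r(J) = 4 - 1 = 3)
(r(N(3, 1)) - 1097)² = (3 - 1097)² = (-1094)² = 1196836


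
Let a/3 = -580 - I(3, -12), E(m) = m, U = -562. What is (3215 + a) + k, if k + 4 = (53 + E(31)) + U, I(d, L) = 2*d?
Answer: 975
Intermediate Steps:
k = -482 (k = -4 + ((53 + 31) - 562) = -4 + (84 - 562) = -4 - 478 = -482)
a = -1758 (a = 3*(-580 - 2*3) = 3*(-580 - 1*6) = 3*(-580 - 6) = 3*(-586) = -1758)
(3215 + a) + k = (3215 - 1758) - 482 = 1457 - 482 = 975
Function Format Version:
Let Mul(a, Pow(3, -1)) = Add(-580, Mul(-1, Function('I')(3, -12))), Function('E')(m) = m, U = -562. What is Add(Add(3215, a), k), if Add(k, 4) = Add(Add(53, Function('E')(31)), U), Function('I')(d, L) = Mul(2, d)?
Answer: 975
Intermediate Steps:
k = -482 (k = Add(-4, Add(Add(53, 31), -562)) = Add(-4, Add(84, -562)) = Add(-4, -478) = -482)
a = -1758 (a = Mul(3, Add(-580, Mul(-1, Mul(2, 3)))) = Mul(3, Add(-580, Mul(-1, 6))) = Mul(3, Add(-580, -6)) = Mul(3, -586) = -1758)
Add(Add(3215, a), k) = Add(Add(3215, -1758), -482) = Add(1457, -482) = 975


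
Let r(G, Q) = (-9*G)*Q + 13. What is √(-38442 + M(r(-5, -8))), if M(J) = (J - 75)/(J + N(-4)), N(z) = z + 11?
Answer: I*√1110937930/170 ≈ 196.06*I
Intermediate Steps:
N(z) = 11 + z
r(G, Q) = 13 - 9*G*Q (r(G, Q) = -9*G*Q + 13 = 13 - 9*G*Q)
M(J) = (-75 + J)/(7 + J) (M(J) = (J - 75)/(J + (11 - 4)) = (-75 + J)/(J + 7) = (-75 + J)/(7 + J))
√(-38442 + M(r(-5, -8))) = √(-38442 + (-75 + (13 - 9*(-5)*(-8)))/(7 + (13 - 9*(-5)*(-8)))) = √(-38442 + (-75 + (13 - 360))/(7 + (13 - 360))) = √(-38442 + (-75 - 347)/(7 - 347)) = √(-38442 - 422/(-340)) = √(-38442 - 1/340*(-422)) = √(-38442 + 211/170) = √(-6534929/170) = I*√1110937930/170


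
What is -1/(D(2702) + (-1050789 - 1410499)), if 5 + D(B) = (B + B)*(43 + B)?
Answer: -1/12372687 ≈ -8.0823e-8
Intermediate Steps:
D(B) = -5 + 2*B*(43 + B) (D(B) = -5 + (B + B)*(43 + B) = -5 + (2*B)*(43 + B) = -5 + 2*B*(43 + B))
-1/(D(2702) + (-1050789 - 1410499)) = -1/((-5 + 2*2702² + 86*2702) + (-1050789 - 1410499)) = -1/((-5 + 2*7300804 + 232372) - 2461288) = -1/((-5 + 14601608 + 232372) - 2461288) = -1/(14833975 - 2461288) = -1/12372687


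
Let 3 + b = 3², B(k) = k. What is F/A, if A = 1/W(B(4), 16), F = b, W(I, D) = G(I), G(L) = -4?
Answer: -24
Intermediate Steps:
W(I, D) = -4
b = 6 (b = -3 + 3² = -3 + 9 = 6)
F = 6
A = -¼ (A = 1/(-4) = -¼ ≈ -0.25000)
F/A = 6/(-¼) = 6*(-4) = -24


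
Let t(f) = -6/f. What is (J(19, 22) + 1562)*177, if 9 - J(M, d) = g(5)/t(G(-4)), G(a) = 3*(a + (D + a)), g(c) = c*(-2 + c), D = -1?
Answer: 532239/2 ≈ 2.6612e+5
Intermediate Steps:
G(a) = -3 + 6*a (G(a) = 3*(a + (-1 + a)) = 3*(-1 + 2*a) = -3 + 6*a)
J(M, d) = -117/2 (J(M, d) = 9 - 5*(-2 + 5)/((-6/(-3 + 6*(-4)))) = 9 - 5*3/((-6/(-3 - 24))) = 9 - 15/((-6/(-27))) = 9 - 15/((-6*(-1/27))) = 9 - 15/2/9 = 9 - 15*9/2 = 9 - 1*135/2 = 9 - 135/2 = -117/2)
(J(19, 22) + 1562)*177 = (-117/2 + 1562)*177 = (3007/2)*177 = 532239/2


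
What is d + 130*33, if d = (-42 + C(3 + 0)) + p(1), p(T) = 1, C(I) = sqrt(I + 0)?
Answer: 4249 + sqrt(3) ≈ 4250.7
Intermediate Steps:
C(I) = sqrt(I)
d = -41 + sqrt(3) (d = (-42 + sqrt(3 + 0)) + 1 = (-42 + sqrt(3)) + 1 = -41 + sqrt(3) ≈ -39.268)
d + 130*33 = (-41 + sqrt(3)) + 130*33 = (-41 + sqrt(3)) + 4290 = 4249 + sqrt(3)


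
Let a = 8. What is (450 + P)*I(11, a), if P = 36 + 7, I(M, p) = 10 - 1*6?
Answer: 1972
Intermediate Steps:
I(M, p) = 4 (I(M, p) = 10 - 6 = 4)
P = 43
(450 + P)*I(11, a) = (450 + 43)*4 = 493*4 = 1972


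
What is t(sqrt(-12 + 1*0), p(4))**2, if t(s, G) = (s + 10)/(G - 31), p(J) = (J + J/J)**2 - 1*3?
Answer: 88/81 + 40*I*sqrt(3)/81 ≈ 1.0864 + 0.85533*I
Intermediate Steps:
p(J) = -3 + (1 + J)**2 (p(J) = (J + 1)**2 - 3 = (1 + J)**2 - 3 = -3 + (1 + J)**2)
t(s, G) = (10 + s)/(-31 + G)
t(sqrt(-12 + 1*0), p(4))**2 = ((10 + sqrt(-12 + 1*0))/(-31 + (-3 + (1 + 4)**2)))**2 = ((10 + sqrt(-12 + 0))/(-31 + (-3 + 5**2)))**2 = ((10 + sqrt(-12))/(-31 + (-3 + 25)))**2 = ((10 + 2*I*sqrt(3))/(-31 + 22))**2 = ((10 + 2*I*sqrt(3))/(-9))**2 = (-(10 + 2*I*sqrt(3))/9)**2 = (-10/9 - 2*I*sqrt(3)/9)**2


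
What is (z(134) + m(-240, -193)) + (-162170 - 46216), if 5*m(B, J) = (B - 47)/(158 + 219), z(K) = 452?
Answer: -391955877/1885 ≈ -2.0793e+5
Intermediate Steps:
m(B, J) = -47/1885 + B/1885 (m(B, J) = ((B - 47)/(158 + 219))/5 = ((-47 + B)/377)/5 = ((-47 + B)*(1/377))/5 = (-47/377 + B/377)/5 = -47/1885 + B/1885)
(z(134) + m(-240, -193)) + (-162170 - 46216) = (452 + (-47/1885 + (1/1885)*(-240))) + (-162170 - 46216) = (452 + (-47/1885 - 48/377)) - 208386 = (452 - 287/1885) - 208386 = 851733/1885 - 208386 = -391955877/1885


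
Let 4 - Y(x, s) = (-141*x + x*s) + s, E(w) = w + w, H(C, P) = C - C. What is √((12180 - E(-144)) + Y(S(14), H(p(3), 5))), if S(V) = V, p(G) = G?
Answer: √14446 ≈ 120.19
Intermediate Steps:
H(C, P) = 0
E(w) = 2*w
Y(x, s) = 4 - s + 141*x - s*x (Y(x, s) = 4 - ((-141*x + x*s) + s) = 4 - ((-141*x + s*x) + s) = 4 - (s - 141*x + s*x) = 4 + (-s + 141*x - s*x) = 4 - s + 141*x - s*x)
√((12180 - E(-144)) + Y(S(14), H(p(3), 5))) = √((12180 - 2*(-144)) + (4 - 1*0 + 141*14 - 1*0*14)) = √((12180 - 1*(-288)) + (4 + 0 + 1974 + 0)) = √((12180 + 288) + 1978) = √(12468 + 1978) = √14446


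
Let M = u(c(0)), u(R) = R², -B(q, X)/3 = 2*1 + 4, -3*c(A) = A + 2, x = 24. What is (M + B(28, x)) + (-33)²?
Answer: 9643/9 ≈ 1071.4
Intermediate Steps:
c(A) = -⅔ - A/3 (c(A) = -(A + 2)/3 = -(2 + A)/3 = -⅔ - A/3)
B(q, X) = -18 (B(q, X) = -3*(2*1 + 4) = -3*(2 + 4) = -3*6 = -18)
M = 4/9 (M = (-⅔ - ⅓*0)² = (-⅔ + 0)² = (-⅔)² = 4/9 ≈ 0.44444)
(M + B(28, x)) + (-33)² = (4/9 - 18) + (-33)² = -158/9 + 1089 = 9643/9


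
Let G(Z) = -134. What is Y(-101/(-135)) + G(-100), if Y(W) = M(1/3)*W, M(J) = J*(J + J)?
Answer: -162608/1215 ≈ -133.83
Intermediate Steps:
M(J) = 2*J² (M(J) = J*(2*J) = 2*J²)
Y(W) = 2*W/9 (Y(W) = (2*(1/3)²)*W = (2*(⅓)²)*W = (2*(⅑))*W = 2*W/9)
Y(-101/(-135)) + G(-100) = 2*(-101/(-135))/9 - 134 = 2*(-101*(-1/135))/9 - 134 = (2/9)*(101/135) - 134 = 202/1215 - 134 = -162608/1215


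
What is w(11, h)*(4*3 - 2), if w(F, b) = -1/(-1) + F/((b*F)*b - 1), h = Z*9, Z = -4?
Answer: 28532/2851 ≈ 10.008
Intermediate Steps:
h = -36 (h = -4*9 = -36)
w(F, b) = 1 + F/(-1 + F*b²) (w(F, b) = -1*(-1) + F/((F*b)*b - 1) = 1 + F/(F*b² - 1) = 1 + F/(-1 + F*b²))
w(11, h)*(4*3 - 2) = ((-1 + 11 + 11*(-36)²)/(-1 + 11*(-36)²))*(4*3 - 2) = ((-1 + 11 + 11*1296)/(-1 + 11*1296))*(12 - 2) = ((-1 + 11 + 14256)/(-1 + 14256))*10 = (14266/14255)*10 = 28532/2851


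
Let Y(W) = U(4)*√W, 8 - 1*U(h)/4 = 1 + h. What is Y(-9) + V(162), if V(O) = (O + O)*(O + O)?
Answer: 104976 + 36*I ≈ 1.0498e+5 + 36.0*I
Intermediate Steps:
V(O) = 4*O² (V(O) = (2*O)*(2*O) = 4*O²)
U(h) = 28 - 4*h (U(h) = 32 - 4*(1 + h) = 32 + (-4 - 4*h) = 28 - 4*h)
Y(W) = 12*√W (Y(W) = (28 - 4*4)*√W = (28 - 16)*√W = 12*√W)
Y(-9) + V(162) = 12*√(-9) + 4*162² = 12*(3*I) + 4*26244 = 36*I + 104976 = 104976 + 36*I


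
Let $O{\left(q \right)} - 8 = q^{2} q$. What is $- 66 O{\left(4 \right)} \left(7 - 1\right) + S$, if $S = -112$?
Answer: $-28624$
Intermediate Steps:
$O{\left(q \right)} = 8 + q^{3}$ ($O{\left(q \right)} = 8 + q^{2} q = 8 + q^{3}$)
$- 66 O{\left(4 \right)} \left(7 - 1\right) + S = - 66 \left(8 + 4^{3}\right) \left(7 - 1\right) - 112 = - 66 \left(8 + 64\right) 6 - 112 = - 66 \cdot 72 \cdot 6 - 112 = \left(-66\right) 432 - 112 = -28512 - 112 = -28624$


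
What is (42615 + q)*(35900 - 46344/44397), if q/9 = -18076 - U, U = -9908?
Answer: -5471535846948/4933 ≈ -1.1092e+9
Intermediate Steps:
q = -73512 (q = 9*(-18076 - 1*(-9908)) = 9*(-18076 + 9908) = 9*(-8168) = -73512)
(42615 + q)*(35900 - 46344/44397) = (42615 - 73512)*(35900 - 46344/44397) = -30897*(35900 - 46344*1/44397) = -30897*(35900 - 15448/14799) = -30897*531268652/14799 = -5471535846948/4933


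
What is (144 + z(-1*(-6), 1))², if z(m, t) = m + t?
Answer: 22801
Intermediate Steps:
(144 + z(-1*(-6), 1))² = (144 + (-1*(-6) + 1))² = (144 + (6 + 1))² = (144 + 7)² = 151² = 22801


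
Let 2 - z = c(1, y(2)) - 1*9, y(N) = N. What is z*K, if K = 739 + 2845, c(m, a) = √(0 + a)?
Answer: 39424 - 3584*√2 ≈ 34355.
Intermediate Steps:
c(m, a) = √a
K = 3584
z = 11 - √2 (z = 2 - (√2 - 1*9) = 2 - (√2 - 9) = 2 - (-9 + √2) = 2 + (9 - √2) = 11 - √2 ≈ 9.5858)
z*K = (11 - √2)*3584 = 39424 - 3584*√2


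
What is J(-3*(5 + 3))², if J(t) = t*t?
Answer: 331776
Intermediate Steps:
J(t) = t²
J(-3*(5 + 3))² = ((-3*(5 + 3))²)² = ((-3*8)²)² = ((-24)²)² = 576² = 331776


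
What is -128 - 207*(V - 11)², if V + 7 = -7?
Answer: -129503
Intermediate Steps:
V = -14 (V = -7 - 7 = -14)
-128 - 207*(V - 11)² = -128 - 207*(-14 - 11)² = -128 - 207*(-25)² = -128 - 207*625 = -128 - 129375 = -129503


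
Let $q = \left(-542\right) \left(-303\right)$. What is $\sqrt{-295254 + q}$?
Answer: $2 i \sqrt{32757} \approx 361.98 i$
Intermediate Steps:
$q = 164226$
$\sqrt{-295254 + q} = \sqrt{-295254 + 164226} = \sqrt{-131028} = 2 i \sqrt{32757}$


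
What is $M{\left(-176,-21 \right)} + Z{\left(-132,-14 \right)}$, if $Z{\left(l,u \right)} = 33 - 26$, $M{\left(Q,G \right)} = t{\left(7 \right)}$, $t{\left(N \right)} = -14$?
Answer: $-7$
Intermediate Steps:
$M{\left(Q,G \right)} = -14$
$Z{\left(l,u \right)} = 7$
$M{\left(-176,-21 \right)} + Z{\left(-132,-14 \right)} = -14 + 7 = -7$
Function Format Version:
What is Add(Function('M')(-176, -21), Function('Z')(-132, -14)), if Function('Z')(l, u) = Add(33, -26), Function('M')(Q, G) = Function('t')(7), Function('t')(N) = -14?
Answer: -7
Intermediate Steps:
Function('M')(Q, G) = -14
Function('Z')(l, u) = 7
Add(Function('M')(-176, -21), Function('Z')(-132, -14)) = Add(-14, 7) = -7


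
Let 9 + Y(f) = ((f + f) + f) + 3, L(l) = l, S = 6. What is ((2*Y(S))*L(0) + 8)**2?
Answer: 64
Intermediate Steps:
Y(f) = -6 + 3*f (Y(f) = -9 + (((f + f) + f) + 3) = -9 + ((2*f + f) + 3) = -9 + (3*f + 3) = -9 + (3 + 3*f) = -6 + 3*f)
((2*Y(S))*L(0) + 8)**2 = ((2*(-6 + 3*6))*0 + 8)**2 = ((2*(-6 + 18))*0 + 8)**2 = ((2*12)*0 + 8)**2 = (24*0 + 8)**2 = (0 + 8)**2 = 8**2 = 64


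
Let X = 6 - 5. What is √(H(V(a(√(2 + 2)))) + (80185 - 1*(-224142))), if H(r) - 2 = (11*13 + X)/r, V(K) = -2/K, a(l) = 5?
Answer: √303969 ≈ 551.33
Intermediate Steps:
X = 1
H(r) = 2 + 144/r (H(r) = 2 + (11*13 + 1)/r = 2 + (143 + 1)/r = 2 + 144/r)
√(H(V(a(√(2 + 2)))) + (80185 - 1*(-224142))) = √((2 + 144/((-2/5))) + (80185 - 1*(-224142))) = √((2 + 144/((-2*⅕))) + (80185 + 224142)) = √((2 + 144/(-⅖)) + 304327) = √((2 + 144*(-5/2)) + 304327) = √((2 - 360) + 304327) = √(-358 + 304327) = √303969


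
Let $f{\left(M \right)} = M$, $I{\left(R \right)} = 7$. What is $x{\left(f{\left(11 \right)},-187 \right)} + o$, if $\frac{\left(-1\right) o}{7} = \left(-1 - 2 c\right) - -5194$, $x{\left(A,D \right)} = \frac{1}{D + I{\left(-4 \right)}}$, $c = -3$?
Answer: $- \frac{6550741}{180} \approx -36393.0$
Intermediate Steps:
$x{\left(A,D \right)} = \frac{1}{7 + D}$ ($x{\left(A,D \right)} = \frac{1}{D + 7} = \frac{1}{7 + D}$)
$o = -36393$ ($o = - 7 \left(\left(-1 - -6\right) - -5194\right) = - 7 \left(\left(-1 + 6\right) + 5194\right) = - 7 \left(5 + 5194\right) = \left(-7\right) 5199 = -36393$)
$x{\left(f{\left(11 \right)},-187 \right)} + o = \frac{1}{7 - 187} - 36393 = \frac{1}{-180} - 36393 = - \frac{1}{180} - 36393 = - \frac{6550741}{180}$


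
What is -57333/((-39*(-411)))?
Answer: -19111/5343 ≈ -3.5768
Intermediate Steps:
-57333/((-39*(-411))) = -57333/16029 = -57333*1/16029 = -19111/5343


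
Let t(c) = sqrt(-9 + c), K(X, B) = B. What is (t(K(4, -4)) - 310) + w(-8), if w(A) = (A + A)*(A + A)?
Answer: -54 + I*sqrt(13) ≈ -54.0 + 3.6056*I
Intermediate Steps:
w(A) = 4*A**2 (w(A) = (2*A)*(2*A) = 4*A**2)
(t(K(4, -4)) - 310) + w(-8) = (sqrt(-9 - 4) - 310) + 4*(-8)**2 = (sqrt(-13) - 310) + 4*64 = (I*sqrt(13) - 310) + 256 = (-310 + I*sqrt(13)) + 256 = -54 + I*sqrt(13)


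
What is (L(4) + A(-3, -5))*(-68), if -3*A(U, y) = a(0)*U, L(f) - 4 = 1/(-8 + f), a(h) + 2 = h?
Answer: -119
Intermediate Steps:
a(h) = -2 + h
L(f) = 4 + 1/(-8 + f)
A(U, y) = 2*U/3 (A(U, y) = -(-2 + 0)*U/3 = -(-2)*U/3 = 2*U/3)
(L(4) + A(-3, -5))*(-68) = ((-31 + 4*4)/(-8 + 4) + (⅔)*(-3))*(-68) = ((-31 + 16)/(-4) - 2)*(-68) = (-¼*(-15) - 2)*(-68) = (15/4 - 2)*(-68) = (7/4)*(-68) = -119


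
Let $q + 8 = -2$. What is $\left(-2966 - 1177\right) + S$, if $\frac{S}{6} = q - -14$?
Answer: $-4119$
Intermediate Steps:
$q = -10$ ($q = -8 - 2 = -10$)
$S = 24$ ($S = 6 \left(-10 - -14\right) = 6 \left(-10 + 14\right) = 6 \cdot 4 = 24$)
$\left(-2966 - 1177\right) + S = \left(-2966 - 1177\right) + 24 = -4143 + 24 = -4119$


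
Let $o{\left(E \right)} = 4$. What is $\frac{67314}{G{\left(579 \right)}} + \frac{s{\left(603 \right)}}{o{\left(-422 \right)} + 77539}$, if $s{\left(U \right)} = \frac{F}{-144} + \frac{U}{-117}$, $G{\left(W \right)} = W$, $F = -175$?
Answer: $\frac{3257109786259}{28015975728} \approx 116.26$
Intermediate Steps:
$s{\left(U \right)} = \frac{175}{144} - \frac{U}{117}$ ($s{\left(U \right)} = - \frac{175}{-144} + \frac{U}{-117} = \left(-175\right) \left(- \frac{1}{144}\right) + U \left(- \frac{1}{117}\right) = \frac{175}{144} - \frac{U}{117}$)
$\frac{67314}{G{\left(579 \right)}} + \frac{s{\left(603 \right)}}{o{\left(-422 \right)} + 77539} = \frac{67314}{579} + \frac{\frac{175}{144} - \frac{67}{13}}{4 + 77539} = 67314 \cdot \frac{1}{579} + \frac{\frac{175}{144} - \frac{67}{13}}{77543} = \frac{22438}{193} - \frac{7373}{145160496} = \frac{3257109786259}{28015975728}$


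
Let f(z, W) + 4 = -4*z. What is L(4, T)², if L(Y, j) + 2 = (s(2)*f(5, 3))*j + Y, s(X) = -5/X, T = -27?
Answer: 2617924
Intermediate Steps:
f(z, W) = -4 - 4*z
L(Y, j) = -2 + Y + 60*j (L(Y, j) = -2 + (((-5/2)*(-4 - 4*5))*j + Y) = -2 + (((-5*½)*(-4 - 20))*j + Y) = -2 + ((-5/2*(-24))*j + Y) = -2 + (60*j + Y) = -2 + (Y + 60*j) = -2 + Y + 60*j)
L(4, T)² = (-2 + 4 + 60*(-27))² = (-2 + 4 - 1620)² = (-1618)² = 2617924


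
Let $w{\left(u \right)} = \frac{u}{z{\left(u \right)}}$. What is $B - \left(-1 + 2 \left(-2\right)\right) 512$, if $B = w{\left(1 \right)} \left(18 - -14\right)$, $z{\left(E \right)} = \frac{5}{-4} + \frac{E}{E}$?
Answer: $2432$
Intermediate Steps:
$z{\left(E \right)} = - \frac{1}{4}$ ($z{\left(E \right)} = 5 \left(- \frac{1}{4}\right) + 1 = - \frac{5}{4} + 1 = - \frac{1}{4}$)
$w{\left(u \right)} = - 4 u$ ($w{\left(u \right)} = \frac{u}{- \frac{1}{4}} = u \left(-4\right) = - 4 u$)
$B = -128$ ($B = \left(-4\right) 1 \left(18 - -14\right) = - 4 \left(18 + 14\right) = \left(-4\right) 32 = -128$)
$B - \left(-1 + 2 \left(-2\right)\right) 512 = -128 - \left(-1 + 2 \left(-2\right)\right) 512 = -128 - \left(-1 - 4\right) 512 = -128 - \left(-5\right) 512 = -128 - -2560 = -128 + 2560 = 2432$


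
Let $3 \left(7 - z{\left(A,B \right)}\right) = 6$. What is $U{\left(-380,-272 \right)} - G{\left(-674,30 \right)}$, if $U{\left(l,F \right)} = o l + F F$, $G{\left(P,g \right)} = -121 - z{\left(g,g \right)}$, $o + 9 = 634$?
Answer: $-163390$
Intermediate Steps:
$o = 625$ ($o = -9 + 634 = 625$)
$z{\left(A,B \right)} = 5$ ($z{\left(A,B \right)} = 7 - 2 = 5$)
$G{\left(P,g \right)} = -126$ ($G{\left(P,g \right)} = -121 - 5 = -126$)
$U{\left(l,F \right)} = F^{2} + 625 l$ ($U{\left(l,F \right)} = 625 l + F F = 625 l + F^{2} = F^{2} + 625 l$)
$U{\left(-380,-272 \right)} - G{\left(-674,30 \right)} = \left(\left(-272\right)^{2} + 625 \left(-380\right)\right) - -126 = \left(73984 - 237500\right) + 126 = -163516 + 126 = -163390$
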